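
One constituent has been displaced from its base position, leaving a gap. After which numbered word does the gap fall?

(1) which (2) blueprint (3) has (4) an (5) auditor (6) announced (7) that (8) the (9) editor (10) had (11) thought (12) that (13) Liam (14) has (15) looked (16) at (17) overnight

16

The displaced element is "which blueprint" (word 2).
It is linked across 2 clause boundaries (that → that).
It functions as the object of the preposition "at" of "looked", so the gap sits immediately after word 16 ("at").
Base order: An auditor has announced that the editor had thought that Liam has looked at which blueprint overnight.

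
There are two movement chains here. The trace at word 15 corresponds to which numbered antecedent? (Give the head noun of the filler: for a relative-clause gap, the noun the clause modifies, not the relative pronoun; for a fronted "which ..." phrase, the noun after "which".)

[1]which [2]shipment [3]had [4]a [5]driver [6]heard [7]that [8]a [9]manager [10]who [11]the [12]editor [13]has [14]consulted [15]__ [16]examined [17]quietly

9

The marked gap is inside the relative clause, the direct object of "consulted".
Its filler is the head noun "manager" (via "who"), at word 9.
(The other dependency links word 2 to a gap after word 16.)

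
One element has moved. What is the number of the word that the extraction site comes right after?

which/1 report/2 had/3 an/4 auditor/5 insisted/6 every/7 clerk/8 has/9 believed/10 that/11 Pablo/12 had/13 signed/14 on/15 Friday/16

14

The displaced element is "which report" (word 2).
It is linked across 2 clause boundaries (Ø → that).
It functions as the direct object of "signed", so the gap sits immediately after word 14 ("signed").
Base order: An auditor had insisted every clerk has believed that Pablo had signed which report on Friday.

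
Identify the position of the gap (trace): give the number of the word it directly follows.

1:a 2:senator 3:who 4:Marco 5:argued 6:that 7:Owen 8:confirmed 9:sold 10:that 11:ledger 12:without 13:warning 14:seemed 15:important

The displaced element is "a senator" (word 2).
It is linked across 2 clause boundaries (that → Ø).
It functions as the subject of "sold", so the gap sits immediately after word 8 ("confirmed").
Base order: Marco argued that Owen confirmed that a senator sold that ledger without warning.

8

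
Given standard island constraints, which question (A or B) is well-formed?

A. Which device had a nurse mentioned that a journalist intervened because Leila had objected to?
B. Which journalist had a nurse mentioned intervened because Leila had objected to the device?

In A, the wh-phrase is extracted from inside an adjunct island (introduced by "because"), which blocks movement.
In B, the extraction path crosses only that-complement boundaries, which are transparent.
So B is grammatical.

B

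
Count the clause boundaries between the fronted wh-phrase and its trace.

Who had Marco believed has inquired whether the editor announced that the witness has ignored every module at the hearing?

1

"who" is extracted from the subject of "inquired".
Boundaries crossed, outermost first: [Ø] — 1 in total.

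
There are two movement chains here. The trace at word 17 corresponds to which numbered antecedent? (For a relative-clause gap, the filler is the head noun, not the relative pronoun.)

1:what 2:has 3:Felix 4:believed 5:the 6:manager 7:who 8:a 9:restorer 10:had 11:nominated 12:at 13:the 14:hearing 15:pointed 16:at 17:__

1

The marked gap is the object of the preposition "at" of "pointed".
Its filler is the fronted wh-phrase "what", at word 1.
(The other dependency links word 6 to a gap after word 11.)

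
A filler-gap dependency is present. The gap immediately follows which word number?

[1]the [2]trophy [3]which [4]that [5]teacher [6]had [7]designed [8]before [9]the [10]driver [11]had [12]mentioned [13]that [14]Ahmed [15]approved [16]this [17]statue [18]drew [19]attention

The displaced element is "the trophy" (word 2).
It functions as the direct object of "designed", so the gap sits immediately after word 7 ("designed").
Base order: That teacher had designed the trophy before the driver had mentioned that Ahmed approved this statue.

7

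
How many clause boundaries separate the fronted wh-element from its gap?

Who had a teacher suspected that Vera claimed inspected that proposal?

2

"who" is extracted from the subject of "inspected".
Boundaries crossed, outermost first: [that], [Ø] — 2 in total.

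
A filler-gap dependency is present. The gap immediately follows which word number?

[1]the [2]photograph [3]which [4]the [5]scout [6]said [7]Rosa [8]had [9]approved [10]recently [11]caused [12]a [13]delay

The displaced element is "the photograph" (word 2).
It is linked across 1 clause boundary (Ø).
It functions as the direct object of "approved", so the gap sits immediately after word 9 ("approved").
Base order: The scout said Rosa had approved the photograph recently.

9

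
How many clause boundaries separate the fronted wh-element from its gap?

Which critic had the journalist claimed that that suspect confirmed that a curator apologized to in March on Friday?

2

"which critic" is extracted from the PP object of "apologized".
Boundaries crossed, outermost first: [that], [that] — 2 in total.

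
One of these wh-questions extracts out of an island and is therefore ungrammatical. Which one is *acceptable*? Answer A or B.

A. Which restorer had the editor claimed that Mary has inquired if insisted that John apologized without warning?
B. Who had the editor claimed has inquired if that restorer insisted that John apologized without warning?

B

In A, the wh-phrase is extracted from inside a wh-island (introduced by "if"), which blocks movement.
In B, the extraction path crosses only that-complement boundaries, which are transparent.
So B is grammatical.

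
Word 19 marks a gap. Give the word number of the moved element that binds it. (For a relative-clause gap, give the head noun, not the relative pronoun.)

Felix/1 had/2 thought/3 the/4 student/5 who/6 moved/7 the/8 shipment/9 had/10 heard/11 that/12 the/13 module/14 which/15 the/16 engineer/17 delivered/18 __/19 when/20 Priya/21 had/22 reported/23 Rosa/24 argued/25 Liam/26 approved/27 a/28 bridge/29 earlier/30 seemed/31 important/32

The gap at 19 is the object of "delivered", inside a relative clause.
The relative pronoun is "which" (word 15); it is bound by the head noun immediately before it.
Its filler is the head noun "module", at word 14.

14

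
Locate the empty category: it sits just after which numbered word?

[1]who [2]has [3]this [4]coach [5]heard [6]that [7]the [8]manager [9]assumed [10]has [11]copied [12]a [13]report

The displaced element is "who" (word 1).
It is linked across 2 clause boundaries (that → Ø).
It functions as the subject of "copied", so the gap sits immediately after word 9 ("assumed").
Base order: This coach has heard that the manager assumed who has copied a report.

9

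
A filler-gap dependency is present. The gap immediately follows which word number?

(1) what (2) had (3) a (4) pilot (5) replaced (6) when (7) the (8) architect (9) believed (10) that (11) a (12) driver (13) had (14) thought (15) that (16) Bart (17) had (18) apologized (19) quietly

The displaced element is "what" (word 1).
It functions as the direct object of "replaced", so the gap sits immediately after word 5 ("replaced").
Base order: A pilot had replaced what when the architect believed that a driver had thought that Bart had apologized quietly.

5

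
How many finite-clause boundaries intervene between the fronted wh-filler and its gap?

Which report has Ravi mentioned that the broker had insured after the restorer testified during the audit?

1

"which report" is extracted from the object of "insured".
Boundaries crossed, outermost first: [that] — 1 in total.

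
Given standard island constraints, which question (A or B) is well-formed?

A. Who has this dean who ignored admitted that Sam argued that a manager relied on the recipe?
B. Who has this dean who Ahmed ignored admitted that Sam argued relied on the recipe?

In A, the wh-phrase is extracted from inside a complex-NP island (relative clause) (introduced by "who"), which blocks movement.
In B, the extraction path crosses only that-complement boundaries, which are transparent.
So B is grammatical.

B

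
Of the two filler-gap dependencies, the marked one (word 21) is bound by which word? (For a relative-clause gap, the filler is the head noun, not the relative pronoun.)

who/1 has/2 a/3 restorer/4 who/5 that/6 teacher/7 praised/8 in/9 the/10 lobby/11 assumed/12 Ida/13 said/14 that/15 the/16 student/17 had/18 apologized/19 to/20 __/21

The marked gap is the object of the preposition "to" of "apologized".
Its filler is the fronted wh-phrase "who", at word 1.
(The other dependency links word 4 to a gap after word 8.)

1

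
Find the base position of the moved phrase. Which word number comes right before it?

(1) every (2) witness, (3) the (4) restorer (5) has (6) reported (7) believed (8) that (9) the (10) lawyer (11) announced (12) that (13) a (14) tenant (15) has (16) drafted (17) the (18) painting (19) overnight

6

The displaced element is "every witness" (word 2).
It is linked across 1 clause boundary (Ø).
It functions as the subject of "believed", so the gap sits immediately after word 6 ("reported").
Base order: The restorer has reported that every witness believed that the lawyer announced that a tenant has drafted the painting overnight.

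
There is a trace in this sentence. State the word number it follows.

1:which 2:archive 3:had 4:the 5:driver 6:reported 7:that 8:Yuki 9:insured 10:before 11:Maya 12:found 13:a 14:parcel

9

The displaced element is "which archive" (word 2).
It is linked across 1 clause boundary (that).
It functions as the direct object of "insured", so the gap sits immediately after word 9 ("insured").
Base order: The driver had reported that Yuki insured which archive before Maya found a parcel.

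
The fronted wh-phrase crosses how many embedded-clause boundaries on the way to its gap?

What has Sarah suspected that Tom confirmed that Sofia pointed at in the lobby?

"what" is extracted from the PP object of "pointed".
Boundaries crossed, outermost first: [that], [that] — 2 in total.

2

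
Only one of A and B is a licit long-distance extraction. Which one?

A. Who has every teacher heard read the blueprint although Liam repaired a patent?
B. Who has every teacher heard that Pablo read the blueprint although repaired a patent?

In B, the wh-phrase is extracted from inside an adjunct island (introduced by "although"), which blocks movement.
In A, the extraction path crosses only that-complement boundaries, which are transparent.
So A is grammatical.

A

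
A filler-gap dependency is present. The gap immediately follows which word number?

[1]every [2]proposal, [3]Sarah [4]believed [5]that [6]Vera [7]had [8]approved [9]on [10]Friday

The displaced element is "every proposal" (word 2).
It is linked across 1 clause boundary (that).
It functions as the direct object of "approved", so the gap sits immediately after word 8 ("approved").
Base order: Sarah believed that Vera had approved every proposal on Friday.

8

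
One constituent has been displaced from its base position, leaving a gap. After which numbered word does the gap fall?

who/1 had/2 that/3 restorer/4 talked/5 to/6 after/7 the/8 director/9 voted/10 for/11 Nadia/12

The displaced element is "who" (word 1).
It functions as the object of the preposition "to" of "talked", so the gap sits immediately after word 6 ("to").
Base order: That restorer had talked to who after the director voted for Nadia.

6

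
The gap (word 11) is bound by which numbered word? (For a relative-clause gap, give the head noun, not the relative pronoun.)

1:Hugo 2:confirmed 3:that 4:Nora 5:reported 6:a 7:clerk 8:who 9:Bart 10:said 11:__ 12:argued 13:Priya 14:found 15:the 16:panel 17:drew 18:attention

7

The gap at 11 is the subject of "argued", inside a relative clause.
The relative pronoun is "who" (word 8); it is bound by the head noun immediately before it.
Its filler is the head noun "clerk", at word 7.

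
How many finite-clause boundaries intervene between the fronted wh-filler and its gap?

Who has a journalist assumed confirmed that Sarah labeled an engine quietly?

"who" is extracted from the subject of "confirmed".
Boundaries crossed, outermost first: [Ø] — 1 in total.

1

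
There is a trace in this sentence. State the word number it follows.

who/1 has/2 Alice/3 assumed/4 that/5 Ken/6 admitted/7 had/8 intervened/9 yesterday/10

The displaced element is "who" (word 1).
It is linked across 2 clause boundaries (that → Ø).
It functions as the subject of "intervened", so the gap sits immediately after word 7 ("admitted").
Base order: Alice has assumed that Ken admitted who had intervened yesterday.

7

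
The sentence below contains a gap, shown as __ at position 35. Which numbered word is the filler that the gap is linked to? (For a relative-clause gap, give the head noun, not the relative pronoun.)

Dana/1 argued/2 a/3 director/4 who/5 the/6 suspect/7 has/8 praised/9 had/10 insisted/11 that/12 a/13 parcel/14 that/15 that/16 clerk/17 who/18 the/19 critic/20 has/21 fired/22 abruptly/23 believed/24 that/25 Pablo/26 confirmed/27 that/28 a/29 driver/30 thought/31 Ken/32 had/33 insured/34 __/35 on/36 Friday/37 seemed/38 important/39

The gap at 35 is the object of "insured", inside a relative clause.
The relative pronoun is "that" (word 15); it is bound by the head noun immediately before it.
Its filler is the head noun "parcel", at word 14.

14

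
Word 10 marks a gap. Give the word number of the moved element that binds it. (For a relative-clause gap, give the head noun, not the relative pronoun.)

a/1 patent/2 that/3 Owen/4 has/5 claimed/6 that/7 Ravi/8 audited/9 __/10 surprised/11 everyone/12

2

The gap at 10 is the object of "audited", inside a relative clause.
The relative pronoun is "that" (word 3); it is bound by the head noun immediately before it.
Its filler is the head noun "patent", at word 2.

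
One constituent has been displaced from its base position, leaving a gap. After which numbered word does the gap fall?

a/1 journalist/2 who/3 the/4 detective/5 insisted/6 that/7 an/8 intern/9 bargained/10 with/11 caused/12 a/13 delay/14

11

The displaced element is "a journalist" (word 2).
It is linked across 1 clause boundary (that).
It functions as the object of the preposition "with" of "bargained", so the gap sits immediately after word 11 ("with").
Base order: The detective insisted that an intern bargained with a journalist.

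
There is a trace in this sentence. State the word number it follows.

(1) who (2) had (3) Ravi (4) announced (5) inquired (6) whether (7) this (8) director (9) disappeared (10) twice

The displaced element is "who" (word 1).
It is linked across 1 clause boundary (Ø).
It functions as the subject of "inquired", so the gap sits immediately after word 4 ("announced").
Base order: Ravi had announced that who inquired whether this director disappeared twice.

4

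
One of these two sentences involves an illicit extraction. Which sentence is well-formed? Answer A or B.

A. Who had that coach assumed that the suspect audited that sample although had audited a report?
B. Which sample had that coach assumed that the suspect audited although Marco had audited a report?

B

In A, the wh-phrase is extracted from inside an adjunct island (introduced by "although"), which blocks movement.
In B, the extraction path crosses only that-complement boundaries, which are transparent.
So B is grammatical.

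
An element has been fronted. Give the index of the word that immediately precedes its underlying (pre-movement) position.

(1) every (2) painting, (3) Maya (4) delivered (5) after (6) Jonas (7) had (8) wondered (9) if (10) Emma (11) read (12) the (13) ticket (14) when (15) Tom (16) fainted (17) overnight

The displaced element is "every painting" (word 2).
It functions as the direct object of "delivered", so the gap sits immediately after word 4 ("delivered").
Base order: Maya delivered every painting after Jonas had wondered if Emma read the ticket when Tom fainted overnight.

4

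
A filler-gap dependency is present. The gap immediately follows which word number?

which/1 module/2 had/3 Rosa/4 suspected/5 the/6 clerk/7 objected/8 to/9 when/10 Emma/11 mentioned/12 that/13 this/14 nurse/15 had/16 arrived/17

The displaced element is "which module" (word 2).
It is linked across 1 clause boundary (Ø).
It functions as the object of the preposition "to" of "objected", so the gap sits immediately after word 9 ("to").
Base order: Rosa had suspected the clerk objected to which module when Emma mentioned that this nurse had arrived.

9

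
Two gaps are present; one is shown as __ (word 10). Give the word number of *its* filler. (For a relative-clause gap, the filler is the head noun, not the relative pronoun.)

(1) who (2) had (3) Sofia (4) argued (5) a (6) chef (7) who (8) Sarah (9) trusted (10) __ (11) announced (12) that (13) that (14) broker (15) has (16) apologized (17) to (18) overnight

The marked gap is inside the relative clause, the direct object of "trusted".
Its filler is the head noun "chef" (via "who"), at word 6.
(The other dependency links word 1 to a gap after word 17.)

6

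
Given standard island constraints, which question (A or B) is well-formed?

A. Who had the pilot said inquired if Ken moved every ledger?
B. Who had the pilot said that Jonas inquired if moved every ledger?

In B, the wh-phrase is extracted from inside a wh-island (introduced by "if"), which blocks movement.
In A, the extraction path crosses only that-complement boundaries, which are transparent.
So A is grammatical.

A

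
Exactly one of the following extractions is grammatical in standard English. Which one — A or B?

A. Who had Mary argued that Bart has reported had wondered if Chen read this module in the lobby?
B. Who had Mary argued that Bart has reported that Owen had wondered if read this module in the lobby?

A

In B, the wh-phrase is extracted from inside a wh-island (introduced by "if"), which blocks movement.
In A, the extraction path crosses only that-complement boundaries, which are transparent.
So A is grammatical.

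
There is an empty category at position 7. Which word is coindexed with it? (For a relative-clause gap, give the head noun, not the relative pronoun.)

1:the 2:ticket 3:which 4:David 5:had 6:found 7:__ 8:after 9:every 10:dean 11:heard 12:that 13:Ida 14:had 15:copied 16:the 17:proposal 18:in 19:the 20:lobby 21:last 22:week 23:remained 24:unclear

2

The gap at 7 is the object of "found", inside a relative clause.
The relative pronoun is "which" (word 3); it is bound by the head noun immediately before it.
Its filler is the head noun "ticket", at word 2.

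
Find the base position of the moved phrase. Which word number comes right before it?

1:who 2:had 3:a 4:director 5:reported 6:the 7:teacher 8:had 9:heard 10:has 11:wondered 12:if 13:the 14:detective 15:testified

The displaced element is "who" (word 1).
It is linked across 2 clause boundaries (Ø → Ø).
It functions as the subject of "wondered", so the gap sits immediately after word 9 ("heard").
Base order: A director had reported the teacher had heard that who has wondered if the detective testified.

9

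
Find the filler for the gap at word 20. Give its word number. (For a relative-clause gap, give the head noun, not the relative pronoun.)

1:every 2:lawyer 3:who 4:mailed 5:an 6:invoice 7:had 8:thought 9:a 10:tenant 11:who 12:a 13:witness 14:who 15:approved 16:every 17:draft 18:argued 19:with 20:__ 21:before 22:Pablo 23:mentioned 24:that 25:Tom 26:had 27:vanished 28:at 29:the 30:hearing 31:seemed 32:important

The gap at 20 is the prepositional object of "argued", inside a relative clause.
The relative pronoun is "who" (word 11); it is bound by the head noun immediately before it.
Its filler is the head noun "tenant", at word 10.

10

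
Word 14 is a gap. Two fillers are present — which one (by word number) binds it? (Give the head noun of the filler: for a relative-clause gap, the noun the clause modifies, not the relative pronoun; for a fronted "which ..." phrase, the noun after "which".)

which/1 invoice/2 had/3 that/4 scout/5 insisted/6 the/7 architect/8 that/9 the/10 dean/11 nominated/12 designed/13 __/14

The marked gap is the direct object of "designed".
Its filler is the fronted wh-phrase "which invoice", at word 2.
(The other dependency links word 8 to a gap after word 12.)

2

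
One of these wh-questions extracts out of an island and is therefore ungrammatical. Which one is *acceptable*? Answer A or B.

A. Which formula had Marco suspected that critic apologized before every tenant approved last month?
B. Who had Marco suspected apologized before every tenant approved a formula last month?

In A, the wh-phrase is extracted from inside an adjunct island (introduced by "before"), which blocks movement.
In B, the extraction path crosses only that-complement boundaries, which are transparent.
So B is grammatical.

B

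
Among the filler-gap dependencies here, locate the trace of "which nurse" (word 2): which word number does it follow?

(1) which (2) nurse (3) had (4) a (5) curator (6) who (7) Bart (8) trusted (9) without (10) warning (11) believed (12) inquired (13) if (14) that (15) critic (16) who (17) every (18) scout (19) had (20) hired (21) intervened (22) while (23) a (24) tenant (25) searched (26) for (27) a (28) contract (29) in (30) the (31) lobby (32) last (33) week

The displaced element is "which nurse" (word 2).
It is linked across 1 clause boundary (Ø).
It functions as the subject of "inquired", so the gap sits immediately after word 11 ("believed").
Base order: A curator who Bart trusted without warning had believed that which nurse inquired if that critic who every scout had hired intervened while a tenant searched for a contract in the lobby last week.

11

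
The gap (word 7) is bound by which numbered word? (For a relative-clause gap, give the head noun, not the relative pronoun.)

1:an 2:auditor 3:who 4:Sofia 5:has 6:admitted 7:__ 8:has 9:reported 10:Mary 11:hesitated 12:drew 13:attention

The gap at 7 is the subject of "reported", inside a relative clause.
The relative pronoun is "who" (word 3); it is bound by the head noun immediately before it.
Its filler is the head noun "auditor", at word 2.

2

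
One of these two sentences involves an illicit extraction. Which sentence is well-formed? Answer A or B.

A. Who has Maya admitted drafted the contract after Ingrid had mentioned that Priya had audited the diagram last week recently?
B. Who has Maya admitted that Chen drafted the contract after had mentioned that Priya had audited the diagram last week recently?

In B, the wh-phrase is extracted from inside an adjunct island (introduced by "after"), which blocks movement.
In A, the extraction path crosses only that-complement boundaries, which are transparent.
So A is grammatical.

A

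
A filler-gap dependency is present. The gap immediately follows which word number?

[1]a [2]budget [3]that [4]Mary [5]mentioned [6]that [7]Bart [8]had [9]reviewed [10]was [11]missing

9

The displaced element is "a budget" (word 2).
It is linked across 1 clause boundary (that).
It functions as the direct object of "reviewed", so the gap sits immediately after word 9 ("reviewed").
Base order: Mary mentioned that Bart had reviewed a budget.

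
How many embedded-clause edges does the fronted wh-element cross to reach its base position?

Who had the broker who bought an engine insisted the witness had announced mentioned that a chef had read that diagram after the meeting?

"who" is extracted from the subject of "mentioned".
Boundaries crossed, outermost first: [Ø], [Ø] — 2 in total.

2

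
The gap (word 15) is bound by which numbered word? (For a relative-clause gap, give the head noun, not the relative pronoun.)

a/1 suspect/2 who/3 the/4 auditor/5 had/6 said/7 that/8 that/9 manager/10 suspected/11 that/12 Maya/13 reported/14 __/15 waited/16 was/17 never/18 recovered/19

The gap at 15 is the subject of "waited", inside a relative clause.
The relative pronoun is "who" (word 3); it is bound by the head noun immediately before it.
Its filler is the head noun "suspect", at word 2.

2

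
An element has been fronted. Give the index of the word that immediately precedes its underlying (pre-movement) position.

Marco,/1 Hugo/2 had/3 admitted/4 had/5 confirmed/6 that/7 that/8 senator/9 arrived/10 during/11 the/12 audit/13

The displaced element is "Marco" (word 1).
It is linked across 1 clause boundary (Ø).
It functions as the subject of "confirmed", so the gap sits immediately after word 4 ("admitted").
Base order: Hugo had admitted that Marco had confirmed that that senator arrived during the audit.

4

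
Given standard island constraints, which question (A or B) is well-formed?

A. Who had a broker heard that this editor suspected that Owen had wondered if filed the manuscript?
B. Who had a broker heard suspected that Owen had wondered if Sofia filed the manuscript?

In A, the wh-phrase is extracted from inside a wh-island (introduced by "if"), which blocks movement.
In B, the extraction path crosses only that-complement boundaries, which are transparent.
So B is grammatical.

B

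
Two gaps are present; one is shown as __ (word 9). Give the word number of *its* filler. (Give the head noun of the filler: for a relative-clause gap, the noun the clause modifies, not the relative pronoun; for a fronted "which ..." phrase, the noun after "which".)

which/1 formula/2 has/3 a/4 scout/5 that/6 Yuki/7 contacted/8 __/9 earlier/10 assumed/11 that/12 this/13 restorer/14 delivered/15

The marked gap is inside the relative clause, the direct object of "contacted".
Its filler is the head noun "scout" (via "that"), at word 5.
(The other dependency links word 2 to a gap after word 15.)

5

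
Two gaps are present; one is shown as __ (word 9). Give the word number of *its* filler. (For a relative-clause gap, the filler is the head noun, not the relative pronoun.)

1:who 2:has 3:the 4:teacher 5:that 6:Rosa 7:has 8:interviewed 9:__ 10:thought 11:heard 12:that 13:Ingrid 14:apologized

The marked gap is inside the relative clause, the direct object of "interviewed".
Its filler is the head noun "teacher" (via "that"), at word 4.
(The other dependency links word 1 to a gap after word 10.)

4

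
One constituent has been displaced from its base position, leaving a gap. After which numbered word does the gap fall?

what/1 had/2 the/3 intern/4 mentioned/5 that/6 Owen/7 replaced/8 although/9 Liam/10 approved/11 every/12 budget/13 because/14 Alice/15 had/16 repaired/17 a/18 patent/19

The displaced element is "what" (word 1).
It is linked across 1 clause boundary (that).
It functions as the direct object of "replaced", so the gap sits immediately after word 8 ("replaced").
Base order: The intern had mentioned that Owen replaced what although Liam approved every budget because Alice had repaired a patent.

8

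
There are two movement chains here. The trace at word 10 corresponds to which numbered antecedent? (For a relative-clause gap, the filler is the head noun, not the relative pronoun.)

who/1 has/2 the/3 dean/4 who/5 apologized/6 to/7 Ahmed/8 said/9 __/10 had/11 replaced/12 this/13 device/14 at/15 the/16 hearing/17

The marked gap is the subject of "replaced".
Its filler is the fronted wh-phrase "who", at word 1.
(The other dependency links word 4 to a gap after word 5.)

1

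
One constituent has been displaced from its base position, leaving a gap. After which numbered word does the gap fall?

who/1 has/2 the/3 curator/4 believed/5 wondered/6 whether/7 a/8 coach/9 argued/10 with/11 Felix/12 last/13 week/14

5

The displaced element is "who" (word 1).
It is linked across 1 clause boundary (Ø).
It functions as the subject of "wondered", so the gap sits immediately after word 5 ("believed").
Base order: The curator has believed who wondered whether a coach argued with Felix last week.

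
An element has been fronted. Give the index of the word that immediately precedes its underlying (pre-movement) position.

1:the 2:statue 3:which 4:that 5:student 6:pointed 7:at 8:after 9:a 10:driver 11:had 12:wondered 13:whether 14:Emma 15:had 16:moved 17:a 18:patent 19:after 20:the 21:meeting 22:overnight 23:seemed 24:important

7

The displaced element is "the statue" (word 2).
It functions as the object of the preposition "at" of "pointed", so the gap sits immediately after word 7 ("at").
Base order: That student pointed at the statue after a driver had wondered whether Emma had moved a patent after the meeting overnight.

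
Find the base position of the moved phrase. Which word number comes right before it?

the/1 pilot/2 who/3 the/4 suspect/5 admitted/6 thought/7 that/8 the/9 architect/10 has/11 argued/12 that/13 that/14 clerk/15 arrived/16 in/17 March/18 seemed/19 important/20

The displaced element is "the pilot" (word 2).
It is linked across 1 clause boundary (Ø).
It functions as the subject of "thought", so the gap sits immediately after word 6 ("admitted").
Base order: The suspect admitted the pilot thought that the architect has argued that that clerk arrived in March.

6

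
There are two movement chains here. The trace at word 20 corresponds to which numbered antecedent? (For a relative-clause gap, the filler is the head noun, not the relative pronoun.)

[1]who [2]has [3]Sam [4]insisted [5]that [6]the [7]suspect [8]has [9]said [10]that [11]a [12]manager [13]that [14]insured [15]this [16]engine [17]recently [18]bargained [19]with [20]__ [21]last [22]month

1

The marked gap is the object of the preposition "with" of "bargained".
Its filler is the fronted wh-phrase "who", at word 1.
(The other dependency links word 12 to a gap after word 13.)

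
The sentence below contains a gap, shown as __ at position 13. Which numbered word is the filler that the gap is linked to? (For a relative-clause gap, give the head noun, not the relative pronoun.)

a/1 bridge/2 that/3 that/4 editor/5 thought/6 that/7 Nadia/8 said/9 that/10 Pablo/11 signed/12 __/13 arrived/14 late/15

The gap at 13 is the object of "signed", inside a relative clause.
The relative pronoun is "that" (word 3); it is bound by the head noun immediately before it.
Its filler is the head noun "bridge", at word 2.

2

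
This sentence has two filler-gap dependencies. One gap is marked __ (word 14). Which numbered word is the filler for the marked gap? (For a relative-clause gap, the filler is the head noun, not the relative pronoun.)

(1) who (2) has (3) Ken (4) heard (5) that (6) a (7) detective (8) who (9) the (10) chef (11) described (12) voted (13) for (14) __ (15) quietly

The marked gap is the object of the preposition "for" of "voted".
Its filler is the fronted wh-phrase "who", at word 1.
(The other dependency links word 7 to a gap after word 11.)

1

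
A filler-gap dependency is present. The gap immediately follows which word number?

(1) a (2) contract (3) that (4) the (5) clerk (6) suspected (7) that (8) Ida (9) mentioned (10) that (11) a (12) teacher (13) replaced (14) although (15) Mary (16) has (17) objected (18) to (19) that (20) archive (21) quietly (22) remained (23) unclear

13

The displaced element is "a contract" (word 2).
It is linked across 2 clause boundaries (that → that).
It functions as the direct object of "replaced", so the gap sits immediately after word 13 ("replaced").
Base order: The clerk suspected that Ida mentioned that a teacher replaced a contract although Mary has objected to that archive quietly.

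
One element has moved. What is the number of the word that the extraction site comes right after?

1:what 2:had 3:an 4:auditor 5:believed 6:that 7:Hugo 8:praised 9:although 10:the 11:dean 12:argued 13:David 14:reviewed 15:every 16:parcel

The displaced element is "what" (word 1).
It is linked across 1 clause boundary (that).
It functions as the direct object of "praised", so the gap sits immediately after word 8 ("praised").
Base order: An auditor had believed that Hugo praised what although the dean argued David reviewed every parcel.

8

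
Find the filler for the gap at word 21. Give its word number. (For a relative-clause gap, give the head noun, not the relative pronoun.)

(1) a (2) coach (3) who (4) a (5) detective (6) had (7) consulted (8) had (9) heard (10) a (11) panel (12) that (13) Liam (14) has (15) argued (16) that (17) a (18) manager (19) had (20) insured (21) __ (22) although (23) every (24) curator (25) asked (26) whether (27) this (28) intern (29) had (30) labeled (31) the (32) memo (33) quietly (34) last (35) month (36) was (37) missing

The gap at 21 is the object of "insured", inside a relative clause.
The relative pronoun is "that" (word 12); it is bound by the head noun immediately before it.
Its filler is the head noun "panel", at word 11.

11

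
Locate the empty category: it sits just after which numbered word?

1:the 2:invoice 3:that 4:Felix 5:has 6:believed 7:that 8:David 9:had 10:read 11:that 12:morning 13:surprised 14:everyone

10

The displaced element is "the invoice" (word 2).
It is linked across 1 clause boundary (that).
It functions as the direct object of "read", so the gap sits immediately after word 10 ("read").
Base order: Felix has believed that David had read the invoice that morning.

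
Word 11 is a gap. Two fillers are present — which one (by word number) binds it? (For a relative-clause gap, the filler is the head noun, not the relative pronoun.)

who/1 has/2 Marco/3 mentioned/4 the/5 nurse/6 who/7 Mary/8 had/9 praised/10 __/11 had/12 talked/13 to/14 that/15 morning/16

6

The marked gap is inside the relative clause, the direct object of "praised".
Its filler is the head noun "nurse" (via "who"), at word 6.
(The other dependency links word 1 to a gap after word 14.)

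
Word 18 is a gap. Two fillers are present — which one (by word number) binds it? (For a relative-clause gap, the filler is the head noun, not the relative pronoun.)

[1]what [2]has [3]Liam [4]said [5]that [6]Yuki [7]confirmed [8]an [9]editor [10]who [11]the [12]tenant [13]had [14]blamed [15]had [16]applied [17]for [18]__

1

The marked gap is the object of the preposition "for" of "applied".
Its filler is the fronted wh-phrase "what", at word 1.
(The other dependency links word 9 to a gap after word 14.)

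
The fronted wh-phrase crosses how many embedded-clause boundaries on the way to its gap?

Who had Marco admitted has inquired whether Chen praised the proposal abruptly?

"who" is extracted from the subject of "inquired".
Boundaries crossed, outermost first: [Ø] — 1 in total.

1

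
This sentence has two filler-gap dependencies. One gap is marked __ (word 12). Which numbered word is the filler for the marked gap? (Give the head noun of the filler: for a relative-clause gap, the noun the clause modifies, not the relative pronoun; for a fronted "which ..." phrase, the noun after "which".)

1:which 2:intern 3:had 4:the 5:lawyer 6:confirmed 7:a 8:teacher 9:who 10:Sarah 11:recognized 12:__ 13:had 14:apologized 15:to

The marked gap is inside the relative clause, the direct object of "recognized".
Its filler is the head noun "teacher" (via "who"), at word 8.
(The other dependency links word 2 to a gap after word 15.)

8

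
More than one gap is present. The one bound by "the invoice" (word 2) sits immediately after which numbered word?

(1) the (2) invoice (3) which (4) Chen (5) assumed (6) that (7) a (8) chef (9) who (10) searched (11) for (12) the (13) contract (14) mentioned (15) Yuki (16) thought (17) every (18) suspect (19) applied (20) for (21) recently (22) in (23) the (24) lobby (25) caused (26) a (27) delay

20

The displaced element is "the invoice" (word 2).
It is linked across 3 clause boundaries (that → Ø → Ø).
It functions as the object of the preposition "for" of "applied", so the gap sits immediately after word 20 ("for").
Base order: Chen assumed that a chef who searched for the contract mentioned Yuki thought every suspect applied for the invoice recently in the lobby.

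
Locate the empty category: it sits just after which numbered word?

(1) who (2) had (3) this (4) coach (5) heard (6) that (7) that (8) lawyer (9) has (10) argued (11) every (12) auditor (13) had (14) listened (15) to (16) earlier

15

The displaced element is "who" (word 1).
It is linked across 2 clause boundaries (that → Ø).
It functions as the object of the preposition "to" of "listened", so the gap sits immediately after word 15 ("to").
Base order: This coach had heard that that lawyer has argued every auditor had listened to who earlier.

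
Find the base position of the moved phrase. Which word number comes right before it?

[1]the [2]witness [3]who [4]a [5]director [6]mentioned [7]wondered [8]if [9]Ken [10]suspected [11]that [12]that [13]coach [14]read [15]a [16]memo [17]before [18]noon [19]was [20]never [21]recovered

6

The displaced element is "the witness" (word 2).
It is linked across 1 clause boundary (Ø).
It functions as the subject of "wondered", so the gap sits immediately after word 6 ("mentioned").
Base order: A director mentioned the witness wondered if Ken suspected that that coach read a memo before noon.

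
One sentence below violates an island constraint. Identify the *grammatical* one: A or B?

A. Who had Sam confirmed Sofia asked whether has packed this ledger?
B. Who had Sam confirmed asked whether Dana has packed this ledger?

In A, the wh-phrase is extracted from inside a wh-island (introduced by "whether"), which blocks movement.
In B, the extraction path crosses only that-complement boundaries, which are transparent.
So B is grammatical.

B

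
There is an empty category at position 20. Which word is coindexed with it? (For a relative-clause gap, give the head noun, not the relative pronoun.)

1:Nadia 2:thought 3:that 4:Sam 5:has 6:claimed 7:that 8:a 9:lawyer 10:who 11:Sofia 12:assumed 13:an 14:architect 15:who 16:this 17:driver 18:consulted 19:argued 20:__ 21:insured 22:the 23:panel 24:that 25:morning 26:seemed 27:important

The gap at 20 is the subject of "insured", inside a relative clause.
The relative pronoun is "who" (word 10); it is bound by the head noun immediately before it.
Its filler is the head noun "lawyer", at word 9.

9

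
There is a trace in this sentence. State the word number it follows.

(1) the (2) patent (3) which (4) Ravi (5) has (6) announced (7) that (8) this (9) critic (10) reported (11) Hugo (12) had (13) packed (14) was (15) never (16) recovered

The displaced element is "the patent" (word 2).
It is linked across 2 clause boundaries (that → Ø).
It functions as the direct object of "packed", so the gap sits immediately after word 13 ("packed").
Base order: Ravi has announced that this critic reported Hugo had packed the patent.

13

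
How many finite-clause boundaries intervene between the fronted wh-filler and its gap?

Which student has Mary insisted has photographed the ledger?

"which student" is extracted from the subject of "photographed".
Boundaries crossed, outermost first: [Ø] — 1 in total.

1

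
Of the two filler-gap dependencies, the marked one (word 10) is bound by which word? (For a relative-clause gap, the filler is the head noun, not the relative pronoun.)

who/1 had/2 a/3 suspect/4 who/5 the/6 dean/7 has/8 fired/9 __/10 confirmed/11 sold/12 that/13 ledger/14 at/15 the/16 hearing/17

The marked gap is inside the relative clause, the direct object of "fired".
Its filler is the head noun "suspect" (via "who"), at word 4.
(The other dependency links word 1 to a gap after word 11.)

4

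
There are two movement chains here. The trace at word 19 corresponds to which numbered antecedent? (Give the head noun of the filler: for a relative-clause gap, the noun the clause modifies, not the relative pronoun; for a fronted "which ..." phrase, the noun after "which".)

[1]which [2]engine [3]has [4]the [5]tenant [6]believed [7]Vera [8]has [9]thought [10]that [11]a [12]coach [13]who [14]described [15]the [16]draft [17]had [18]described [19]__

2

The marked gap is the direct object of "described".
Its filler is the fronted wh-phrase "which engine", at word 2.
(The other dependency links word 12 to a gap after word 13.)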